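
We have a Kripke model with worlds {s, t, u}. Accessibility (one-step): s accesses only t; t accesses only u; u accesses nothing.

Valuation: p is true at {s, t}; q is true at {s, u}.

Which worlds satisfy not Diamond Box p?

{s, u}

s: Diamond Box p is F. ✓
t: Diamond Box p is T. ✗
u: Diamond Box p is F. ✓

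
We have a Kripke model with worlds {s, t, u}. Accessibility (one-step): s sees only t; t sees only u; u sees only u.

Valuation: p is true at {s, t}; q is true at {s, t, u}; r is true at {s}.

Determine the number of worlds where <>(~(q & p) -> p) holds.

1

s: successors {t}; ~(q & p) -> p there: t:T. ✓
t: successors {u}; ~(q & p) -> p there: u:F. ✗
u: successors {u}; ~(q & p) -> p there: u:F. ✗
Satisfying worlds: {s}.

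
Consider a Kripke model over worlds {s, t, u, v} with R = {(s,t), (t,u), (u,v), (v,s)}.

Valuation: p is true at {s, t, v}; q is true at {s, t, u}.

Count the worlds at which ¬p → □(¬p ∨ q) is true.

3

s: ¬p is F, □(¬p ∨ q) is T. ✓
t: ¬p is F, □(¬p ∨ q) is T. ✓
u: ¬p is T, □(¬p ∨ q) is F. ✗
v: ¬p is F, □(¬p ∨ q) is T. ✓
Satisfying worlds: {s, t, v}.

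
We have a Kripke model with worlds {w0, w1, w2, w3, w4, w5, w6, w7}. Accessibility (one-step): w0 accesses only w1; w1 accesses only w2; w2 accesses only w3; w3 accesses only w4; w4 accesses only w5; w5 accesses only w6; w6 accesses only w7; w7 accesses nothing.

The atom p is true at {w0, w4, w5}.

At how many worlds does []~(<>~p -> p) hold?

4

w0: successors {w1}; ~(<>~p -> p) there: w1:T. ✓
w1: successors {w2}; ~(<>~p -> p) there: w2:T. ✓
w2: successors {w3}; ~(<>~p -> p) there: w3:F. ✗
w3: successors {w4}; ~(<>~p -> p) there: w4:F. ✗
w4: successors {w5}; ~(<>~p -> p) there: w5:F. ✗
w5: successors {w6}; ~(<>~p -> p) there: w6:T. ✓
w6: successors {w7}; ~(<>~p -> p) there: w7:F. ✗
w7: no successors, so []~(<>~p -> p) holds vacuously. ✓
Satisfying worlds: {w0, w1, w5, w7}.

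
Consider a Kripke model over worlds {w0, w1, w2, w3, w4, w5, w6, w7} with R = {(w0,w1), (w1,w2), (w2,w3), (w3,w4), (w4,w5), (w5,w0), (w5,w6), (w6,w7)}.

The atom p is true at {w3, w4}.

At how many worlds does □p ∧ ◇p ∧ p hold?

1

w0: □p is F, ◇p ∧ p is F. ✗
w1: □p is F, ◇p ∧ p is F. ✗
w2: □p is T, ◇p ∧ p is F. ✗
w3: □p is T, ◇p ∧ p is T. ✓
w4: □p is F, ◇p ∧ p is F. ✗
w5: □p is F, ◇p ∧ p is F. ✗
w6: □p is F, ◇p ∧ p is F. ✗
w7: □p is T, ◇p ∧ p is F. ✗
Satisfying worlds: {w3}.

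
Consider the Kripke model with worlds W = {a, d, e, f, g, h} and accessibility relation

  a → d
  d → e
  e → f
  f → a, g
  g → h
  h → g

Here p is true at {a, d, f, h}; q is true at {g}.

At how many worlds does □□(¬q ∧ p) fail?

a: successors {d}; □(¬q ∧ p) there: d:F. ✗
d: successors {e}; □(¬q ∧ p) there: e:T. ✓
e: successors {f}; □(¬q ∧ p) there: f:F. ✗
f: successors {a, g}; □(¬q ∧ p) there: a:T, g:T. ✓
g: successors {h}; □(¬q ∧ p) there: h:F. ✗
h: successors {g}; □(¬q ∧ p) there: g:T. ✓
Satisfying worlds: {d, f, h}.
So □□(¬q ∧ p) fails at the other 3 worlds.

3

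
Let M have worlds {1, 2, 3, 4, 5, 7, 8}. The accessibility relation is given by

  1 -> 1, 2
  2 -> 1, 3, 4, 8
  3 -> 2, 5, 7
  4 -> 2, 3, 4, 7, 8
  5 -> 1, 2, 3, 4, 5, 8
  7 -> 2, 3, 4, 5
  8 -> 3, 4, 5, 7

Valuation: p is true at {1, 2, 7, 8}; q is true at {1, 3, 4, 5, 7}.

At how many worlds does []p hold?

1

1: successors {1, 2}; p there: 1:T, 2:T. ✓
2: successors {1, 3, 4, 8}; p there: 1:T, 3:F, 4:F, 8:T. ✗
3: successors {2, 5, 7}; p there: 2:T, 5:F, 7:T. ✗
4: successors {2, 3, 4, 7, 8}; p there: 2:T, 3:F, 4:F, 7:T, 8:T. ✗
5: successors {1, 2, 3, 4, 5, 8}; p there: 1:T, 2:T, 3:F, 4:F, 5:F, 8:T. ✗
7: successors {2, 3, 4, 5}; p there: 2:T, 3:F, 4:F, 5:F. ✗
8: successors {3, 4, 5, 7}; p there: 3:F, 4:F, 5:F, 7:T. ✗
Satisfying worlds: {1}.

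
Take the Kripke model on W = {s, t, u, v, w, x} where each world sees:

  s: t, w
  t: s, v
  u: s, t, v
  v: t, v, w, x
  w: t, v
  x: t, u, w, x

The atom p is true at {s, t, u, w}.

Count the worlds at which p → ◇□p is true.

4

s: p is T, ◇□p is F. ✗
t: p is T, ◇□p is T. ✓
u: p is T, ◇□p is T. ✓
v: p is F, ◇□p is F. ✓
w: p is T, ◇□p is F. ✗
x: p is F, ◇□p is F. ✓
Satisfying worlds: {t, u, v, x}.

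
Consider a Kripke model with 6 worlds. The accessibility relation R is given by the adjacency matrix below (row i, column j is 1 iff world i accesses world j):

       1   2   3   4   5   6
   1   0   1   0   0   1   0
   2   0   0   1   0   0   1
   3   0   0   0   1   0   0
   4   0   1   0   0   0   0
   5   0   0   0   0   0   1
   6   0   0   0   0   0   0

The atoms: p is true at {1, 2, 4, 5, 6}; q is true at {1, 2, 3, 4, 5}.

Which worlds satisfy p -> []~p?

1: p is T, []~p is F. ✗
2: p is T, []~p is F. ✗
3: p is F, []~p is F. ✓
4: p is T, []~p is F. ✗
5: p is T, []~p is F. ✗
6: p is T, []~p is T. ✓

{3, 6}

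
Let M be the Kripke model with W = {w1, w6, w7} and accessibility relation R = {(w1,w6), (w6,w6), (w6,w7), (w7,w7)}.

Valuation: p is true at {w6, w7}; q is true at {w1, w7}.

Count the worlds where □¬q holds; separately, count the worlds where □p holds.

1 and 3

For □¬q:
w1: successors {w6}; ¬q there: w6:T. ✓
w6: successors {w6, w7}; ¬q there: w6:T, w7:F. ✗
w7: successors {w7}; ¬q there: w7:F. ✗
— 1 world.
For □p:
w1: successors {w6}; p there: w6:T. ✓
w6: successors {w6, w7}; p there: w6:T, w7:T. ✓
w7: successors {w7}; p there: w7:T. ✓
— 3 worlds.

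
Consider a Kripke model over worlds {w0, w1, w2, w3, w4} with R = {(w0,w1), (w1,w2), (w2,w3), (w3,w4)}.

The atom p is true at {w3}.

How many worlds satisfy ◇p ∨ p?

w0: ◇p is F, p is F. ✗
w1: ◇p is F, p is F. ✗
w2: ◇p is T, p is F. ✓
w3: ◇p is F, p is T. ✓
w4: ◇p is F, p is F. ✗
Satisfying worlds: {w2, w3}.

2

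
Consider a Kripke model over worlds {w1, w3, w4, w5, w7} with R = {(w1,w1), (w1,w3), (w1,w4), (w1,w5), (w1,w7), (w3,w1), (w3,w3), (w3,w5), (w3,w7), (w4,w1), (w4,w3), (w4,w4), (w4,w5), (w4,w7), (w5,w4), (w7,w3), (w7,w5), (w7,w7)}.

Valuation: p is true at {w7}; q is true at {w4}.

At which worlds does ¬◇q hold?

{w3, w7}

w1: ◇q is T. ✗
w3: ◇q is F. ✓
w4: ◇q is T. ✗
w5: ◇q is T. ✗
w7: ◇q is F. ✓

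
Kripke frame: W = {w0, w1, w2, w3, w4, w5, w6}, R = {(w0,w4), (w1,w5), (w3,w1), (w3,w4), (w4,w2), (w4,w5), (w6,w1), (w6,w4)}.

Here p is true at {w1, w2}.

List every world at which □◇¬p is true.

{w0, w2, w3, w5, w6}

w0: successors {w4}; ◇¬p there: w4:T. ✓
w1: successors {w5}; ◇¬p there: w5:F. ✗
w2: no successors, so □◇¬p holds vacuously. ✓
w3: successors {w1, w4}; ◇¬p there: w1:T, w4:T. ✓
w4: successors {w2, w5}; ◇¬p there: w2:F, w5:F. ✗
w5: no successors, so □◇¬p holds vacuously. ✓
w6: successors {w1, w4}; ◇¬p there: w1:T, w4:T. ✓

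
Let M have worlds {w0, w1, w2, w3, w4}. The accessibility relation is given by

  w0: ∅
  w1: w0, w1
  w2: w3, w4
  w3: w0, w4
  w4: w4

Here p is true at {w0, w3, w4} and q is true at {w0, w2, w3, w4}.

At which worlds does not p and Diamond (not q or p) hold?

w0: not p is F, Diamond (not q or p) is F. ✗
w1: not p is T, Diamond (not q or p) is T. ✓
w2: not p is T, Diamond (not q or p) is T. ✓
w3: not p is F, Diamond (not q or p) is T. ✗
w4: not p is F, Diamond (not q or p) is T. ✗

{w1, w2}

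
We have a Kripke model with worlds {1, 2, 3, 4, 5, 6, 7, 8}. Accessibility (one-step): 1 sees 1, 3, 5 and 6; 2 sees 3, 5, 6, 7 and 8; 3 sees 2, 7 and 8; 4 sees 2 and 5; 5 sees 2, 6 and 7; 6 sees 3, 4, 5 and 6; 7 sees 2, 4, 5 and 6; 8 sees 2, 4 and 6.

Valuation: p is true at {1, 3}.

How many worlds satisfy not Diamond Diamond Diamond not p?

1: Diamond Diamond Diamond not p is T. ✗
2: Diamond Diamond Diamond not p is T. ✗
3: Diamond Diamond Diamond not p is T. ✗
4: Diamond Diamond Diamond not p is T. ✗
5: Diamond Diamond Diamond not p is T. ✗
6: Diamond Diamond Diamond not p is T. ✗
7: Diamond Diamond Diamond not p is T. ✗
8: Diamond Diamond Diamond not p is T. ✗
Satisfying worlds: ∅.

0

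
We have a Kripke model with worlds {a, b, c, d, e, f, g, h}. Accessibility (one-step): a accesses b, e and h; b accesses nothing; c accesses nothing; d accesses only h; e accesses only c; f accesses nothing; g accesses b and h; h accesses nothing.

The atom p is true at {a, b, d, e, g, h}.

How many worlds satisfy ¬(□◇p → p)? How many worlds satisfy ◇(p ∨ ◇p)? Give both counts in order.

For ¬(□◇p → p):
a: □◇p → p is T. ✗
b: □◇p → p is T. ✗
c: □◇p → p is F. ✓
d: □◇p → p is T. ✗
e: □◇p → p is T. ✗
f: □◇p → p is F. ✓
g: □◇p → p is T. ✗
h: □◇p → p is T. ✗
— 2 worlds.
For ◇(p ∨ ◇p):
a: successors {b, e, h}; p ∨ ◇p there: b:T, e:T, h:T. ✓
b: no successors, so ◇(p ∨ ◇p) fails. ✗
c: no successors, so ◇(p ∨ ◇p) fails. ✗
d: successors {h}; p ∨ ◇p there: h:T. ✓
e: successors {c}; p ∨ ◇p there: c:F. ✗
f: no successors, so ◇(p ∨ ◇p) fails. ✗
g: successors {b, h}; p ∨ ◇p there: b:T, h:T. ✓
h: no successors, so ◇(p ∨ ◇p) fails. ✗
— 3 worlds.

2 and 3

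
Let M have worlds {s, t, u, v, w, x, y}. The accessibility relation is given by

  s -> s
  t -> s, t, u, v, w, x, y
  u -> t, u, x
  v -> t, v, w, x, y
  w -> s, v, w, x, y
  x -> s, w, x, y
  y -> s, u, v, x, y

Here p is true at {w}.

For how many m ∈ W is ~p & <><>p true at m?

5

s: ~p is T, <><>p is F. ✗
t: ~p is T, <><>p is T. ✓
u: ~p is T, <><>p is T. ✓
v: ~p is T, <><>p is T. ✓
w: ~p is F, <><>p is T. ✗
x: ~p is T, <><>p is T. ✓
y: ~p is T, <><>p is T. ✓
Satisfying worlds: {t, u, v, x, y}.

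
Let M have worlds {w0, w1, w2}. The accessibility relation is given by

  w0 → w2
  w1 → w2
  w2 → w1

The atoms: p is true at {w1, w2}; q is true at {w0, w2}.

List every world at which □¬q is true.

{w2}

w0: successors {w2}; ¬q there: w2:F. ✗
w1: successors {w2}; ¬q there: w2:F. ✗
w2: successors {w1}; ¬q there: w1:T. ✓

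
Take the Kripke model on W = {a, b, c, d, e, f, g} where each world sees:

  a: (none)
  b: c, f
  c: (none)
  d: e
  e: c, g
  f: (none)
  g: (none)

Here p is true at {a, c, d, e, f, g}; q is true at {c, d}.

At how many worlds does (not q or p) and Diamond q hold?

a: not q or p is T, Diamond q is F. ✗
b: not q or p is T, Diamond q is T. ✓
c: not q or p is T, Diamond q is F. ✗
d: not q or p is T, Diamond q is F. ✗
e: not q or p is T, Diamond q is T. ✓
f: not q or p is T, Diamond q is F. ✗
g: not q or p is T, Diamond q is F. ✗
Satisfying worlds: {b, e}.

2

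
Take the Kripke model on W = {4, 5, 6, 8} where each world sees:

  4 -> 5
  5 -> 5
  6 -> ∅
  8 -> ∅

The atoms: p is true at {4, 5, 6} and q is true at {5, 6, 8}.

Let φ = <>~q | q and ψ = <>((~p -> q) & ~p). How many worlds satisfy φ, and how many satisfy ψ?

For <>~q | q:
4: <>~q is F, q is F. ✗
5: <>~q is F, q is T. ✓
6: <>~q is F, q is T. ✓
8: <>~q is F, q is T. ✓
— 3 worlds.
For <>((~p -> q) & ~p):
4: successors {5}; (~p -> q) & ~p there: 5:F. ✗
5: successors {5}; (~p -> q) & ~p there: 5:F. ✗
6: no successors, so <>((~p -> q) & ~p) fails. ✗
8: no successors, so <>((~p -> q) & ~p) fails. ✗
— 0 worlds.

3 and 0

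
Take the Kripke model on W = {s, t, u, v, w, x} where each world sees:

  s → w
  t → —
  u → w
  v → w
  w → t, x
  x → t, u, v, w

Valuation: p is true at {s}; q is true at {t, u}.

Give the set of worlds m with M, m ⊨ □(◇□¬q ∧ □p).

{t}

s: successors {w}; ◇□¬q ∧ □p there: w:F. ✗
t: no successors, so □(◇□¬q ∧ □p) holds vacuously. ✓
u: successors {w}; ◇□¬q ∧ □p there: w:F. ✗
v: successors {w}; ◇□¬q ∧ □p there: w:F. ✗
w: successors {t, x}; ◇□¬q ∧ □p there: t:F, x:F. ✗
x: successors {t, u, v, w}; ◇□¬q ∧ □p there: t:F, u:F, v:F, w:F. ✗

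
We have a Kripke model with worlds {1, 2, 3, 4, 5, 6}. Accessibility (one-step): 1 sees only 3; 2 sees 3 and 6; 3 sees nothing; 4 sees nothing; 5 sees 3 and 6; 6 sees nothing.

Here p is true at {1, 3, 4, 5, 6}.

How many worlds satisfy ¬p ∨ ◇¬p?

1

1: ¬p is F, ◇¬p is F. ✗
2: ¬p is T, ◇¬p is F. ✓
3: ¬p is F, ◇¬p is F. ✗
4: ¬p is F, ◇¬p is F. ✗
5: ¬p is F, ◇¬p is F. ✗
6: ¬p is F, ◇¬p is F. ✗
Satisfying worlds: {2}.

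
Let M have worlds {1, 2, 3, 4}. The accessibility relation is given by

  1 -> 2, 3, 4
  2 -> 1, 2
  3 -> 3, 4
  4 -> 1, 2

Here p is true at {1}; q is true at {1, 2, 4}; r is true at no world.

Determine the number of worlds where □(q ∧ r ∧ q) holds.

0

1: successors {2, 3, 4}; q ∧ r ∧ q there: 2:F, 3:F, 4:F. ✗
2: successors {1, 2}; q ∧ r ∧ q there: 1:F, 2:F. ✗
3: successors {3, 4}; q ∧ r ∧ q there: 3:F, 4:F. ✗
4: successors {1, 2}; q ∧ r ∧ q there: 1:F, 2:F. ✗
Satisfying worlds: ∅.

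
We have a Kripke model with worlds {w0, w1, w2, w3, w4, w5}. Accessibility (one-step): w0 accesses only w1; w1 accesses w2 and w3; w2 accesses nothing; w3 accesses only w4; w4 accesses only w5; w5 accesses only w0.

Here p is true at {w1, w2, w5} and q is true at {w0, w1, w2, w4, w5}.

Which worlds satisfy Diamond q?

w0: successors {w1}; q there: w1:T. ✓
w1: successors {w2, w3}; q there: w2:T, w3:F. ✓
w2: no successors, so Diamond q fails. ✗
w3: successors {w4}; q there: w4:T. ✓
w4: successors {w5}; q there: w5:T. ✓
w5: successors {w0}; q there: w0:T. ✓

{w0, w1, w3, w4, w5}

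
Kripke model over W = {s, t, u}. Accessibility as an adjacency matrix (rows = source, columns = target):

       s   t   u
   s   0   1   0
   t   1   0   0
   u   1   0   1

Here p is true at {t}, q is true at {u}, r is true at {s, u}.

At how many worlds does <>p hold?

1

s: successors {t}; p there: t:T. ✓
t: successors {s}; p there: s:F. ✗
u: successors {s, u}; p there: s:F, u:F. ✗
Satisfying worlds: {s}.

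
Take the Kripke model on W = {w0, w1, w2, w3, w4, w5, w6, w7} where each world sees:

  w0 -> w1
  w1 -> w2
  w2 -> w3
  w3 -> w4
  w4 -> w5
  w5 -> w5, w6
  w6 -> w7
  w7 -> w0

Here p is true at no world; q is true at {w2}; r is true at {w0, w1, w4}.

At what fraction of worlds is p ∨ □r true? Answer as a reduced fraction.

3/8

w0: p is F, □r is T. ✓
w1: p is F, □r is F. ✗
w2: p is F, □r is F. ✗
w3: p is F, □r is T. ✓
w4: p is F, □r is F. ✗
w5: p is F, □r is F. ✗
w6: p is F, □r is F. ✗
w7: p is F, □r is T. ✓
That's 3 of 8 worlds, so 3/8.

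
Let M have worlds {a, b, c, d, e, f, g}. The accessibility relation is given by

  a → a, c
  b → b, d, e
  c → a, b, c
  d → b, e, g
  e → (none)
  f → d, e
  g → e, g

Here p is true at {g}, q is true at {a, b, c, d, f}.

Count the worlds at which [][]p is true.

a: successors {a, c}; []p there: a:F, c:F. ✗
b: successors {b, d, e}; []p there: b:F, d:F, e:T. ✗
c: successors {a, b, c}; []p there: a:F, b:F, c:F. ✗
d: successors {b, e, g}; []p there: b:F, e:T, g:F. ✗
e: no successors, so [][]p holds vacuously. ✓
f: successors {d, e}; []p there: d:F, e:T. ✗
g: successors {e, g}; []p there: e:T, g:F. ✗
Satisfying worlds: {e}.

1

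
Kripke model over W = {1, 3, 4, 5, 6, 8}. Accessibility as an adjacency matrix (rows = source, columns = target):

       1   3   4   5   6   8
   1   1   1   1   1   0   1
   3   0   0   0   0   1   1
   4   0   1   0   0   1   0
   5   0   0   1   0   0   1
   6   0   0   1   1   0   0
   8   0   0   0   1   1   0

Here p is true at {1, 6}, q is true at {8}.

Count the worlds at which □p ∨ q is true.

1: □p is F, q is F. ✗
3: □p is F, q is F. ✗
4: □p is F, q is F. ✗
5: □p is F, q is F. ✗
6: □p is F, q is F. ✗
8: □p is F, q is T. ✓
Satisfying worlds: {8}.

1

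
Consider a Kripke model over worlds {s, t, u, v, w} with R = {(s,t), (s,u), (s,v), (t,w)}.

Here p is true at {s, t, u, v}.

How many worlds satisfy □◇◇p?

3

s: successors {t, u, v}; ◇◇p there: t:F, u:F, v:F. ✗
t: successors {w}; ◇◇p there: w:F. ✗
u: no successors, so □◇◇p holds vacuously. ✓
v: no successors, so □◇◇p holds vacuously. ✓
w: no successors, so □◇◇p holds vacuously. ✓
Satisfying worlds: {u, v, w}.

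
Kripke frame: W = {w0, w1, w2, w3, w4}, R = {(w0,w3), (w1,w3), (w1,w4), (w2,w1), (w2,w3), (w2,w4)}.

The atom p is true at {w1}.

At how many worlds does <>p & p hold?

0

w0: <>p is F, p is F. ✗
w1: <>p is F, p is T. ✗
w2: <>p is T, p is F. ✗
w3: <>p is F, p is F. ✗
w4: <>p is F, p is F. ✗
Satisfying worlds: ∅.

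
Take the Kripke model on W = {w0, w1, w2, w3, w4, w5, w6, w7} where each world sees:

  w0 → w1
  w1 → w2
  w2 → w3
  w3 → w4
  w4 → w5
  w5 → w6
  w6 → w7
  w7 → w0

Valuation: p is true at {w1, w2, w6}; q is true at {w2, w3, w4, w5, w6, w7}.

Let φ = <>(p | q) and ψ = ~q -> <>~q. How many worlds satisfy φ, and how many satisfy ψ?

7 and 7

For <>(p | q):
w0: successors {w1}; p | q there: w1:T. ✓
w1: successors {w2}; p | q there: w2:T. ✓
w2: successors {w3}; p | q there: w3:T. ✓
w3: successors {w4}; p | q there: w4:T. ✓
w4: successors {w5}; p | q there: w5:T. ✓
w5: successors {w6}; p | q there: w6:T. ✓
w6: successors {w7}; p | q there: w7:T. ✓
w7: successors {w0}; p | q there: w0:F. ✗
— 7 worlds.
For ~q -> <>~q:
w0: ~q is T, <>~q is T. ✓
w1: ~q is T, <>~q is F. ✗
w2: ~q is F, <>~q is F. ✓
w3: ~q is F, <>~q is F. ✓
w4: ~q is F, <>~q is F. ✓
w5: ~q is F, <>~q is F. ✓
w6: ~q is F, <>~q is F. ✓
w7: ~q is F, <>~q is T. ✓
— 7 worlds.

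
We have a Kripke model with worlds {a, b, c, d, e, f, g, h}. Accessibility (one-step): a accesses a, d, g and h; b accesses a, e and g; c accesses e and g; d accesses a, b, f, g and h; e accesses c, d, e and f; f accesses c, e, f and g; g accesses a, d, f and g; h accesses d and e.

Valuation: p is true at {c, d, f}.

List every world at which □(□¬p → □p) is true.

{a, b, c, g, h}

a: successors {a, d, g, h}; □¬p → □p there: a:T, d:T, g:T, h:T. ✓
b: successors {a, e, g}; □¬p → □p there: a:T, e:T, g:T. ✓
c: successors {e, g}; □¬p → □p there: e:T, g:T. ✓
d: successors {a, b, f, g, h}; □¬p → □p there: a:T, b:F, f:T, g:T, h:T. ✗
e: successors {c, d, e, f}; □¬p → □p there: c:F, d:T, e:T, f:T. ✗
f: successors {c, e, f, g}; □¬p → □p there: c:F, e:T, f:T, g:T. ✗
g: successors {a, d, f, g}; □¬p → □p there: a:T, d:T, f:T, g:T. ✓
h: successors {d, e}; □¬p → □p there: d:T, e:T. ✓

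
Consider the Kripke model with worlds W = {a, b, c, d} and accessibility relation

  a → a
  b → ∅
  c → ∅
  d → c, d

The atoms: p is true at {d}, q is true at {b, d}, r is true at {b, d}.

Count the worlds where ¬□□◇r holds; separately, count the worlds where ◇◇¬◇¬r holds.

For ¬□□◇r:
a: □□◇r is F. ✓
b: □□◇r is T. ✗
c: □□◇r is T. ✗
d: □□◇r is F. ✓
— 2 worlds.
For ◇◇¬◇¬r:
a: successors {a}; ◇¬◇¬r there: a:F. ✗
b: no successors, so ◇◇¬◇¬r fails. ✗
c: no successors, so ◇◇¬◇¬r fails. ✗
d: successors {c, d}; ◇¬◇¬r there: c:F, d:T. ✓
— 1 world.

2 and 1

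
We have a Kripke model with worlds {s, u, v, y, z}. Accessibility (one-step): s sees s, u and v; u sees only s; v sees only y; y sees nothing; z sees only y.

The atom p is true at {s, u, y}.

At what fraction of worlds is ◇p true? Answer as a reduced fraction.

4/5

s: successors {s, u, v}; p there: s:T, u:T, v:F. ✓
u: successors {s}; p there: s:T. ✓
v: successors {y}; p there: y:T. ✓
y: no successors, so ◇p fails. ✗
z: successors {y}; p there: y:T. ✓
That's 4 of 5 worlds, so 4/5.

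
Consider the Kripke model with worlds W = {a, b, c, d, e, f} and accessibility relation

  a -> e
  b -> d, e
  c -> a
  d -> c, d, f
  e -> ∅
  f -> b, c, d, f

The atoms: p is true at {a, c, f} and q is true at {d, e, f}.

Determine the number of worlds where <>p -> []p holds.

a: <>p is F, []p is F. ✓
b: <>p is F, []p is F. ✓
c: <>p is T, []p is T. ✓
d: <>p is T, []p is F. ✗
e: <>p is F, []p is T. ✓
f: <>p is T, []p is F. ✗
Satisfying worlds: {a, b, c, e}.

4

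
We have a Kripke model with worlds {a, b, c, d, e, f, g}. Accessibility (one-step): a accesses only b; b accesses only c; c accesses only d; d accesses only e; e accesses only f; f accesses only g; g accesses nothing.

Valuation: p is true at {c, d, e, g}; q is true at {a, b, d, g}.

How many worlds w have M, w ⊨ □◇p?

5

a: successors {b}; ◇p there: b:T. ✓
b: successors {c}; ◇p there: c:T. ✓
c: successors {d}; ◇p there: d:T. ✓
d: successors {e}; ◇p there: e:F. ✗
e: successors {f}; ◇p there: f:T. ✓
f: successors {g}; ◇p there: g:F. ✗
g: no successors, so □◇p holds vacuously. ✓
Satisfying worlds: {a, b, c, e, g}.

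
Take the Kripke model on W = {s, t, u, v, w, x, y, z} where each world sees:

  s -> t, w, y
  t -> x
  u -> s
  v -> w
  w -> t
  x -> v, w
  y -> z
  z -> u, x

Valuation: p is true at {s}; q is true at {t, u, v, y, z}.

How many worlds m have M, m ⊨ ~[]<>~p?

s: []<>~p is T. ✗
t: []<>~p is T. ✗
u: []<>~p is T. ✗
v: []<>~p is T. ✗
w: []<>~p is T. ✗
x: []<>~p is T. ✗
y: []<>~p is T. ✗
z: []<>~p is F. ✓
Satisfying worlds: {z}.

1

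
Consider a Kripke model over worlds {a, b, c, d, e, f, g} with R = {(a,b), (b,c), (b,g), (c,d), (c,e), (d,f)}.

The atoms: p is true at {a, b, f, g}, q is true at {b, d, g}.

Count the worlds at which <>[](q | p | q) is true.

a: successors {b}; [](q | p | q) there: b:F. ✗
b: successors {c, g}; [](q | p | q) there: c:F, g:T. ✓
c: successors {d, e}; [](q | p | q) there: d:T, e:T. ✓
d: successors {f}; [](q | p | q) there: f:T. ✓
e: no successors, so <>[](q | p | q) fails. ✗
f: no successors, so <>[](q | p | q) fails. ✗
g: no successors, so <>[](q | p | q) fails. ✗
Satisfying worlds: {b, c, d}.

3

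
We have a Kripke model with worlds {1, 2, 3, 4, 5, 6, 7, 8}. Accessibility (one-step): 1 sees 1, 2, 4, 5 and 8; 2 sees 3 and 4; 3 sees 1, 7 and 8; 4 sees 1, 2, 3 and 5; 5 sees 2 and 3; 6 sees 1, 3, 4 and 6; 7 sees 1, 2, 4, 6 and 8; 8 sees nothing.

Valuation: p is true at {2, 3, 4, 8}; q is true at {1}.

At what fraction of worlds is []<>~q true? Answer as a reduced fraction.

5/8

1: successors {1, 2, 4, 5, 8}; <>~q there: 1:T, 2:T, 4:T, 5:T, 8:F. ✗
2: successors {3, 4}; <>~q there: 3:T, 4:T. ✓
3: successors {1, 7, 8}; <>~q there: 1:T, 7:T, 8:F. ✗
4: successors {1, 2, 3, 5}; <>~q there: 1:T, 2:T, 3:T, 5:T. ✓
5: successors {2, 3}; <>~q there: 2:T, 3:T. ✓
6: successors {1, 3, 4, 6}; <>~q there: 1:T, 3:T, 4:T, 6:T. ✓
7: successors {1, 2, 4, 6, 8}; <>~q there: 1:T, 2:T, 4:T, 6:T, 8:F. ✗
8: no successors, so []<>~q holds vacuously. ✓
That's 5 of 8 worlds, so 5/8.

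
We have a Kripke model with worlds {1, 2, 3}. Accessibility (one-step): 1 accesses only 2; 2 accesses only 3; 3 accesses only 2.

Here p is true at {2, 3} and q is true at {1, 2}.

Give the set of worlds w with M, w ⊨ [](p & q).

{1, 3}

1: successors {2}; p & q there: 2:T. ✓
2: successors {3}; p & q there: 3:F. ✗
3: successors {2}; p & q there: 2:T. ✓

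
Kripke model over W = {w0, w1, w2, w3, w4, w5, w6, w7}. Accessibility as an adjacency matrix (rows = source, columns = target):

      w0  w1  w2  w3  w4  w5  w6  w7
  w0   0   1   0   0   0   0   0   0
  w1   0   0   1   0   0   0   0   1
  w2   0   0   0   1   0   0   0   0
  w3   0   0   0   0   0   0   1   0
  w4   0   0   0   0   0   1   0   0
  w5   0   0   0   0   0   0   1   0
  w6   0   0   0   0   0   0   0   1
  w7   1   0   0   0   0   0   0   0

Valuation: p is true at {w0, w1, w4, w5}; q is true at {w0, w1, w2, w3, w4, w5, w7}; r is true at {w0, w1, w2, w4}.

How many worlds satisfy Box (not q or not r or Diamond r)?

7

w0: successors {w1}; not q or not r or Diamond r there: w1:T. ✓
w1: successors {w2, w7}; not q or not r or Diamond r there: w2:F, w7:T. ✗
w2: successors {w3}; not q or not r or Diamond r there: w3:T. ✓
w3: successors {w6}; not q or not r or Diamond r there: w6:T. ✓
w4: successors {w5}; not q or not r or Diamond r there: w5:T. ✓
w5: successors {w6}; not q or not r or Diamond r there: w6:T. ✓
w6: successors {w7}; not q or not r or Diamond r there: w7:T. ✓
w7: successors {w0}; not q or not r or Diamond r there: w0:T. ✓
Satisfying worlds: {w0, w2, w3, w4, w5, w6, w7}.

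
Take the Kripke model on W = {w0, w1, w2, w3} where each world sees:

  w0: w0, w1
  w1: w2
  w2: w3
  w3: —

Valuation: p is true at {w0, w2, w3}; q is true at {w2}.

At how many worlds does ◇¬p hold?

w0: successors {w0, w1}; ¬p there: w0:F, w1:T. ✓
w1: successors {w2}; ¬p there: w2:F. ✗
w2: successors {w3}; ¬p there: w3:F. ✗
w3: no successors, so ◇¬p fails. ✗
Satisfying worlds: {w0}.

1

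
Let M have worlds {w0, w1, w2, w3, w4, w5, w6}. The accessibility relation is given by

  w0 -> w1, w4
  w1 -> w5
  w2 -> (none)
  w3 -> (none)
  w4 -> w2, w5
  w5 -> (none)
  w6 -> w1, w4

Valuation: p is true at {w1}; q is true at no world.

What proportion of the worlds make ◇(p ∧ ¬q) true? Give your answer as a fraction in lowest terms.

2/7

w0: successors {w1, w4}; p ∧ ¬q there: w1:T, w4:F. ✓
w1: successors {w5}; p ∧ ¬q there: w5:F. ✗
w2: no successors, so ◇(p ∧ ¬q) fails. ✗
w3: no successors, so ◇(p ∧ ¬q) fails. ✗
w4: successors {w2, w5}; p ∧ ¬q there: w2:F, w5:F. ✗
w5: no successors, so ◇(p ∧ ¬q) fails. ✗
w6: successors {w1, w4}; p ∧ ¬q there: w1:T, w4:F. ✓
That's 2 of 7 worlds, so 2/7.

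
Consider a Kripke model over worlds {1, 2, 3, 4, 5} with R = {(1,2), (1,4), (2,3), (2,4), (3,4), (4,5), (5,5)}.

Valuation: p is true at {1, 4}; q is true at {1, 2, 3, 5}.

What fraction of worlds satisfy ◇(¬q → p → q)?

1: successors {2, 4}; ¬q → p → q there: 2:T, 4:F. ✓
2: successors {3, 4}; ¬q → p → q there: 3:T, 4:F. ✓
3: successors {4}; ¬q → p → q there: 4:F. ✗
4: successors {5}; ¬q → p → q there: 5:T. ✓
5: successors {5}; ¬q → p → q there: 5:T. ✓
That's 4 of 5 worlds, so 4/5.

4/5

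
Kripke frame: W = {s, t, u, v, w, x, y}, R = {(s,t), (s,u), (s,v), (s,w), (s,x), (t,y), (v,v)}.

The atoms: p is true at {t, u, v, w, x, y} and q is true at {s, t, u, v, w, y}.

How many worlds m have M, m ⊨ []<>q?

s: successors {t, u, v, w, x}; <>q there: t:T, u:F, v:T, w:F, x:F. ✗
t: successors {y}; <>q there: y:F. ✗
u: no successors, so []<>q holds vacuously. ✓
v: successors {v}; <>q there: v:T. ✓
w: no successors, so []<>q holds vacuously. ✓
x: no successors, so []<>q holds vacuously. ✓
y: no successors, so []<>q holds vacuously. ✓
Satisfying worlds: {u, v, w, x, y}.

5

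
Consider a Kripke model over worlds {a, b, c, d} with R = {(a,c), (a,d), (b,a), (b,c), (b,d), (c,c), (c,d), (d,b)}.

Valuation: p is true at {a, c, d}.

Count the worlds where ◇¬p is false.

a: successors {c, d}; ¬p there: c:F, d:F. ✗
b: successors {a, c, d}; ¬p there: a:F, c:F, d:F. ✗
c: successors {c, d}; ¬p there: c:F, d:F. ✗
d: successors {b}; ¬p there: b:T. ✓
Satisfying worlds: {d}.
So ◇¬p fails at the other 3 worlds.

3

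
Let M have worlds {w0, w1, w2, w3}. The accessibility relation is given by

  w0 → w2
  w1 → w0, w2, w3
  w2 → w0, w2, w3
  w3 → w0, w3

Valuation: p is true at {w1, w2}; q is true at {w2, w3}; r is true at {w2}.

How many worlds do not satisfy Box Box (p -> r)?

w0: successors {w2}; Box (p -> r) there: w2:T. ✓
w1: successors {w0, w2, w3}; Box (p -> r) there: w0:T, w2:T, w3:T. ✓
w2: successors {w0, w2, w3}; Box (p -> r) there: w0:T, w2:T, w3:T. ✓
w3: successors {w0, w3}; Box (p -> r) there: w0:T, w3:T. ✓
Satisfying worlds: {w0, w1, w2, w3}.
So Box Box (p -> r) fails at the other 0 worlds.

0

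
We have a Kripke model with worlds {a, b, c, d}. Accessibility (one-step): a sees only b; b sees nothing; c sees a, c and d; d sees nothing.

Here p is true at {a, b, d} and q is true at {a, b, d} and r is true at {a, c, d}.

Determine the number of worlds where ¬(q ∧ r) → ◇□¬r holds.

a: ¬(q ∧ r) is F, ◇□¬r is T. ✓
b: ¬(q ∧ r) is T, ◇□¬r is F. ✗
c: ¬(q ∧ r) is T, ◇□¬r is T. ✓
d: ¬(q ∧ r) is F, ◇□¬r is F. ✓
Satisfying worlds: {a, c, d}.

3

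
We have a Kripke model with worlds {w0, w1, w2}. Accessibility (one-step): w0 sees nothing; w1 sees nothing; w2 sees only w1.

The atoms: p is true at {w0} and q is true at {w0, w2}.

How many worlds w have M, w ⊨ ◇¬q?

w0: no successors, so ◇¬q fails. ✗
w1: no successors, so ◇¬q fails. ✗
w2: successors {w1}; ¬q there: w1:T. ✓
Satisfying worlds: {w2}.

1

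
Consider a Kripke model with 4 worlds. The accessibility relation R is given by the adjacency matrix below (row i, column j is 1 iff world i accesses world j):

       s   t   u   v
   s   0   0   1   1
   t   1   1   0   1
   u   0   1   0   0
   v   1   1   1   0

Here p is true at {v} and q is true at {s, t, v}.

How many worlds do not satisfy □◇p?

3

s: successors {u, v}; ◇p there: u:F, v:F. ✗
t: successors {s, t, v}; ◇p there: s:T, t:T, v:F. ✗
u: successors {t}; ◇p there: t:T. ✓
v: successors {s, t, u}; ◇p there: s:T, t:T, u:F. ✗
Satisfying worlds: {u}.
So □◇p fails at the other 3 worlds.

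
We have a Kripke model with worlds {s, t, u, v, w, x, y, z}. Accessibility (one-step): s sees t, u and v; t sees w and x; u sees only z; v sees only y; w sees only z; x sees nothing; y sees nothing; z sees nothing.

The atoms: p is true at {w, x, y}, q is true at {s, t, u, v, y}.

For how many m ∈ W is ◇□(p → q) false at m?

s: successors {t, u, v}; □(p → q) there: t:F, u:T, v:T. ✓
t: successors {w, x}; □(p → q) there: w:T, x:T. ✓
u: successors {z}; □(p → q) there: z:T. ✓
v: successors {y}; □(p → q) there: y:T. ✓
w: successors {z}; □(p → q) there: z:T. ✓
x: no successors, so ◇□(p → q) fails. ✗
y: no successors, so ◇□(p → q) fails. ✗
z: no successors, so ◇□(p → q) fails. ✗
Satisfying worlds: {s, t, u, v, w}.
So ◇□(p → q) fails at the other 3 worlds.

3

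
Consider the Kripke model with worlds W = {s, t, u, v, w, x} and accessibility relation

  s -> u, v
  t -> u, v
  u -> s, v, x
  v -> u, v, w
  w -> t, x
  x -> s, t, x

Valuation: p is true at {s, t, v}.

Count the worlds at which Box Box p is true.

0

s: successors {u, v}; Box p there: u:F, v:F. ✗
t: successors {u, v}; Box p there: u:F, v:F. ✗
u: successors {s, v, x}; Box p there: s:F, v:F, x:F. ✗
v: successors {u, v, w}; Box p there: u:F, v:F, w:F. ✗
w: successors {t, x}; Box p there: t:F, x:F. ✗
x: successors {s, t, x}; Box p there: s:F, t:F, x:F. ✗
Satisfying worlds: ∅.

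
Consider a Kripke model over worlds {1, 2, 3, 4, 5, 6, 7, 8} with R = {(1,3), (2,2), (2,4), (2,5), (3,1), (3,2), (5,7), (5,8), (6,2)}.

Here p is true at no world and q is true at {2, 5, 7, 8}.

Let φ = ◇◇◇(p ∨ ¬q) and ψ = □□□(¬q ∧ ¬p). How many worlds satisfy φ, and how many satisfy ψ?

For ◇◇◇(p ∨ ¬q):
1: successors {3}; ◇◇(p ∨ ¬q) there: 3:T. ✓
2: successors {2, 4, 5}; ◇◇(p ∨ ¬q) there: 2:T, 4:F, 5:F. ✓
3: successors {1, 2}; ◇◇(p ∨ ¬q) there: 1:T, 2:T. ✓
4: no successors, so ◇◇◇(p ∨ ¬q) fails. ✗
5: successors {7, 8}; ◇◇(p ∨ ¬q) there: 7:F, 8:F. ✗
6: successors {2}; ◇◇(p ∨ ¬q) there: 2:T. ✓
7: no successors, so ◇◇◇(p ∨ ¬q) fails. ✗
8: no successors, so ◇◇◇(p ∨ ¬q) fails. ✗
— 4 worlds.
For □□□(¬q ∧ ¬p):
1: successors {3}; □□(¬q ∧ ¬p) there: 3:F. ✗
2: successors {2, 4, 5}; □□(¬q ∧ ¬p) there: 2:F, 4:T, 5:T. ✗
3: successors {1, 2}; □□(¬q ∧ ¬p) there: 1:F, 2:F. ✗
4: no successors, so □□□(¬q ∧ ¬p) holds vacuously. ✓
5: successors {7, 8}; □□(¬q ∧ ¬p) there: 7:T, 8:T. ✓
6: successors {2}; □□(¬q ∧ ¬p) there: 2:F. ✗
7: no successors, so □□□(¬q ∧ ¬p) holds vacuously. ✓
8: no successors, so □□□(¬q ∧ ¬p) holds vacuously. ✓
— 4 worlds.

4 and 4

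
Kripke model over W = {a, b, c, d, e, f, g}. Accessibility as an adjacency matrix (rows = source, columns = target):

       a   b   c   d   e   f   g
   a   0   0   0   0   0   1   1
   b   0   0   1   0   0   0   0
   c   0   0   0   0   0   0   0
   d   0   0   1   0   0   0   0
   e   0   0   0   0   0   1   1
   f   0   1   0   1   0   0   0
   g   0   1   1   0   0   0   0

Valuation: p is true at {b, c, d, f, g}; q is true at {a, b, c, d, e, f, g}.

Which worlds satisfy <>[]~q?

a: successors {f, g}; []~q there: f:F, g:F. ✗
b: successors {c}; []~q there: c:T. ✓
c: no successors, so <>[]~q fails. ✗
d: successors {c}; []~q there: c:T. ✓
e: successors {f, g}; []~q there: f:F, g:F. ✗
f: successors {b, d}; []~q there: b:F, d:F. ✗
g: successors {b, c}; []~q there: b:F, c:T. ✓

{b, d, g}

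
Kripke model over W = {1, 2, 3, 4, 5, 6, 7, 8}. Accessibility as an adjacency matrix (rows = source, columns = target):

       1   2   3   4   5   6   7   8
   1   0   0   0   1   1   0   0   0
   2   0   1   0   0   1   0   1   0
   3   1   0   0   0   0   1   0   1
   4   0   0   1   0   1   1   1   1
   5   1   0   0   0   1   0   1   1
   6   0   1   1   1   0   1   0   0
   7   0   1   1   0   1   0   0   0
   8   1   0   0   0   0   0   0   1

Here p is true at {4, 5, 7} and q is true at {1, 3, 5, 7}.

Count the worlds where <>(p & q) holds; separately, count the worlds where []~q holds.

5 and 0

For <>(p & q):
1: successors {4, 5}; p & q there: 4:F, 5:T. ✓
2: successors {2, 5, 7}; p & q there: 2:F, 5:T, 7:T. ✓
3: successors {1, 6, 8}; p & q there: 1:F, 6:F, 8:F. ✗
4: successors {3, 5, 6, 7, 8}; p & q there: 3:F, 5:T, 6:F, 7:T, 8:F. ✓
5: successors {1, 5, 7, 8}; p & q there: 1:F, 5:T, 7:T, 8:F. ✓
6: successors {2, 3, 4, 6}; p & q there: 2:F, 3:F, 4:F, 6:F. ✗
7: successors {2, 3, 5}; p & q there: 2:F, 3:F, 5:T. ✓
8: successors {1, 8}; p & q there: 1:F, 8:F. ✗
— 5 worlds.
For []~q:
1: successors {4, 5}; ~q there: 4:T, 5:F. ✗
2: successors {2, 5, 7}; ~q there: 2:T, 5:F, 7:F. ✗
3: successors {1, 6, 8}; ~q there: 1:F, 6:T, 8:T. ✗
4: successors {3, 5, 6, 7, 8}; ~q there: 3:F, 5:F, 6:T, 7:F, 8:T. ✗
5: successors {1, 5, 7, 8}; ~q there: 1:F, 5:F, 7:F, 8:T. ✗
6: successors {2, 3, 4, 6}; ~q there: 2:T, 3:F, 4:T, 6:T. ✗
7: successors {2, 3, 5}; ~q there: 2:T, 3:F, 5:F. ✗
8: successors {1, 8}; ~q there: 1:F, 8:T. ✗
— 0 worlds.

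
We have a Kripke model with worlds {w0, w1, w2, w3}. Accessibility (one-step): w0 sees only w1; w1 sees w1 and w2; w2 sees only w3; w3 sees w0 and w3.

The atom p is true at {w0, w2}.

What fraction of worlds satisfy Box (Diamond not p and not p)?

w0: successors {w1}; Diamond not p and not p there: w1:T. ✓
w1: successors {w1, w2}; Diamond not p and not p there: w1:T, w2:F. ✗
w2: successors {w3}; Diamond not p and not p there: w3:T. ✓
w3: successors {w0, w3}; Diamond not p and not p there: w0:F, w3:T. ✗
That's 2 of 4 worlds, so 2/4 = 1/2.

1/2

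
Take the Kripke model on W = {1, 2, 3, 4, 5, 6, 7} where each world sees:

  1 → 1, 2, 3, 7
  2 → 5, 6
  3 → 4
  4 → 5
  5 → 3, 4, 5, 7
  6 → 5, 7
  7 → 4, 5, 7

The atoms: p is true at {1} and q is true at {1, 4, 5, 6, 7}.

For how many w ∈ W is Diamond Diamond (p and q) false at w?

6

1: successors {1, 2, 3, 7}; Diamond (p and q) there: 1:T, 2:F, 3:F, 7:F. ✓
2: successors {5, 6}; Diamond (p and q) there: 5:F, 6:F. ✗
3: successors {4}; Diamond (p and q) there: 4:F. ✗
4: successors {5}; Diamond (p and q) there: 5:F. ✗
5: successors {3, 4, 5, 7}; Diamond (p and q) there: 3:F, 4:F, 5:F, 7:F. ✗
6: successors {5, 7}; Diamond (p and q) there: 5:F, 7:F. ✗
7: successors {4, 5, 7}; Diamond (p and q) there: 4:F, 5:F, 7:F. ✗
Satisfying worlds: {1}.
So Diamond Diamond (p and q) fails at the other 6 worlds.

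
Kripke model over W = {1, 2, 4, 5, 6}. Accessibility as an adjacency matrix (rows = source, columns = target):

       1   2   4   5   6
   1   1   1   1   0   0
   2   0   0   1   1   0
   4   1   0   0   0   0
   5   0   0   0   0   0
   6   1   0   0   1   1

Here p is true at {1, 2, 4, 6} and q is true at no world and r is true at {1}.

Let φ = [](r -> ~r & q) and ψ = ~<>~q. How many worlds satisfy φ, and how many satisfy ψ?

For [](r -> ~r & q):
1: successors {1, 2, 4}; r -> ~r & q there: 1:F, 2:T, 4:T. ✗
2: successors {4, 5}; r -> ~r & q there: 4:T, 5:T. ✓
4: successors {1}; r -> ~r & q there: 1:F. ✗
5: no successors, so [](r -> ~r & q) holds vacuously. ✓
6: successors {1, 5, 6}; r -> ~r & q there: 1:F, 5:T, 6:T. ✗
— 2 worlds.
For ~<>~q:
1: <>~q is T. ✗
2: <>~q is T. ✗
4: <>~q is T. ✗
5: <>~q is F. ✓
6: <>~q is T. ✗
— 1 world.

2 and 1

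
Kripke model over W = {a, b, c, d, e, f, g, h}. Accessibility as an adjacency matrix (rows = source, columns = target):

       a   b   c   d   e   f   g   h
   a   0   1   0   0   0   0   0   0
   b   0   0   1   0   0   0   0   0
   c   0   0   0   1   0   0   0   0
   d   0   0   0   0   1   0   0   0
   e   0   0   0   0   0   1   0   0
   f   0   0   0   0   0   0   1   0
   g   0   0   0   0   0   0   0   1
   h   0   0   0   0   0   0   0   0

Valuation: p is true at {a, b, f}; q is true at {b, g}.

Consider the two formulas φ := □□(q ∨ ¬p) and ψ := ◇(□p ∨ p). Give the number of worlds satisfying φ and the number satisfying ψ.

For □□(q ∨ ¬p):
a: successors {b}; □(q ∨ ¬p) there: b:T. ✓
b: successors {c}; □(q ∨ ¬p) there: c:T. ✓
c: successors {d}; □(q ∨ ¬p) there: d:T. ✓
d: successors {e}; □(q ∨ ¬p) there: e:F. ✗
e: successors {f}; □(q ∨ ¬p) there: f:T. ✓
f: successors {g}; □(q ∨ ¬p) there: g:T. ✓
g: successors {h}; □(q ∨ ¬p) there: h:T. ✓
h: no successors, so □□(q ∨ ¬p) holds vacuously. ✓
— 7 worlds.
For ◇(□p ∨ p):
a: successors {b}; □p ∨ p there: b:T. ✓
b: successors {c}; □p ∨ p there: c:F. ✗
c: successors {d}; □p ∨ p there: d:F. ✗
d: successors {e}; □p ∨ p there: e:T. ✓
e: successors {f}; □p ∨ p there: f:T. ✓
f: successors {g}; □p ∨ p there: g:F. ✗
g: successors {h}; □p ∨ p there: h:T. ✓
h: no successors, so ◇(□p ∨ p) fails. ✗
— 4 worlds.

7 and 4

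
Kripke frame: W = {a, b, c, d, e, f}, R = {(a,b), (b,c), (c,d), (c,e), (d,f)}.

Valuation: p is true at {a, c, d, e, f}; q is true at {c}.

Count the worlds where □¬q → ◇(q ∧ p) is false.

5

a: □¬q is T, ◇(q ∧ p) is F. ✗
b: □¬q is F, ◇(q ∧ p) is T. ✓
c: □¬q is T, ◇(q ∧ p) is F. ✗
d: □¬q is T, ◇(q ∧ p) is F. ✗
e: □¬q is T, ◇(q ∧ p) is F. ✗
f: □¬q is T, ◇(q ∧ p) is F. ✗
Satisfying worlds: {b}.
So □¬q → ◇(q ∧ p) fails at the other 5 worlds.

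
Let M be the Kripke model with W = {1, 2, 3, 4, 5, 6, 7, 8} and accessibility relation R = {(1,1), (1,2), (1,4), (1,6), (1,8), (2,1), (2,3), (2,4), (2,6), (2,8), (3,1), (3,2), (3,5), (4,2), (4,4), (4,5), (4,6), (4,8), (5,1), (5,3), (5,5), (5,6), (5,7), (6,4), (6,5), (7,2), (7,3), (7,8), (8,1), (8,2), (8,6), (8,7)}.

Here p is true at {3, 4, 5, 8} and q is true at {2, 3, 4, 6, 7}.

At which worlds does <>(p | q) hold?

1: successors {1, 2, 4, 6, 8}; p | q there: 1:F, 2:T, 4:T, 6:T, 8:T. ✓
2: successors {1, 3, 4, 6, 8}; p | q there: 1:F, 3:T, 4:T, 6:T, 8:T. ✓
3: successors {1, 2, 5}; p | q there: 1:F, 2:T, 5:T. ✓
4: successors {2, 4, 5, 6, 8}; p | q there: 2:T, 4:T, 5:T, 6:T, 8:T. ✓
5: successors {1, 3, 5, 6, 7}; p | q there: 1:F, 3:T, 5:T, 6:T, 7:T. ✓
6: successors {4, 5}; p | q there: 4:T, 5:T. ✓
7: successors {2, 3, 8}; p | q there: 2:T, 3:T, 8:T. ✓
8: successors {1, 2, 6, 7}; p | q there: 1:F, 2:T, 6:T, 7:T. ✓

{1, 2, 3, 4, 5, 6, 7, 8}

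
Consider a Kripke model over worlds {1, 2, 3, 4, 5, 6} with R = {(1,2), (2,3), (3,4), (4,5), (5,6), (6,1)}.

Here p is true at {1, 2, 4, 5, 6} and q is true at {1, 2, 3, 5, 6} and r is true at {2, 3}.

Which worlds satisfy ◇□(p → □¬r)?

1: successors {2}; □(p → □¬r) there: 2:T. ✓
2: successors {3}; □(p → □¬r) there: 3:T. ✓
3: successors {4}; □(p → □¬r) there: 4:T. ✓
4: successors {5}; □(p → □¬r) there: 5:T. ✓
5: successors {6}; □(p → □¬r) there: 6:F. ✗
6: successors {1}; □(p → □¬r) there: 1:F. ✗

{1, 2, 3, 4}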